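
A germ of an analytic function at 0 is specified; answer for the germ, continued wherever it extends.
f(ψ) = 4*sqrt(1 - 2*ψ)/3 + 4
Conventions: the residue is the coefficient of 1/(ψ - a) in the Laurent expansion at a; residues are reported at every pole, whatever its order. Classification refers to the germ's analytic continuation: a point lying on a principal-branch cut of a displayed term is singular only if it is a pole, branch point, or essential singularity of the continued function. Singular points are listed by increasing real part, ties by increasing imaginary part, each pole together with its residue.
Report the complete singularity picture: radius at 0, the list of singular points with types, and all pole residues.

Radius of convergence at 0: 1/2.
At 1/2: an algebraic (square-root) branch point.

Branch term (4/3)*sqrt(1 - ψ/(1/2)): its argument vanishes at ψ = 1/2, a square-root branch point, modulus 1/2.
The radius of convergence is the smallest modulus among the singular points: 1/2.


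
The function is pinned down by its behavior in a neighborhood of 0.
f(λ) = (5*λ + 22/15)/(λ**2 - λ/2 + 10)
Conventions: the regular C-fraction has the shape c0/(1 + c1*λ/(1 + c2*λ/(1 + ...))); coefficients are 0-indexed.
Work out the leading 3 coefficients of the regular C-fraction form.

Taylor coefficients (expand at 0): a_0 = 11/75, a_1 = 761/1500, a_2 = 107/10000.
c0 = a_0 = 11/75. Peel one level at a time: if S = 1 + c*λ/S' with S'(0) = 1, then c is the λ-coefficient of S and S' = c*λ/(S - 1).
S_1 = c0/f = 1 + (-761/220)*λ + (57559/4840)*λ^2 + ...; c1 = -761/220.
S_2 = c1*λ/(S_1 - 1) = 1 + (57559/16742)*λ + ...; c2 = 57559/16742.

The regular C-fraction coefficients are [11/75, -761/220, 57559/16742].


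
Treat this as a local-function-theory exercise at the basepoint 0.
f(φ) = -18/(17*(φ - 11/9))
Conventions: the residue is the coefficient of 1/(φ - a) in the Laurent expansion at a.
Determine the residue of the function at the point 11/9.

At the order-1 pole 11/9 set g(φ) = (φ - (11/9))*f(φ) = -18/17.
Simple pole: residue = g(a) at a = 11/9, which is -18/17.

The residue is -18/17.


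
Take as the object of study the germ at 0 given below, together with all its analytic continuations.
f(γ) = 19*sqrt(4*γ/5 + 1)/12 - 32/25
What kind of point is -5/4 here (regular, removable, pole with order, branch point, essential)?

The point is an algebraic (square-root) branch point.

The term (19/12)*sqrt(1 - γ/(-5/4)) has argument 1 - -5/4/(-5/4) = 0 at -5/4: a square-root (algebraic, two-sheeted) branch point; the remaining terms are analytic or single-valued there.


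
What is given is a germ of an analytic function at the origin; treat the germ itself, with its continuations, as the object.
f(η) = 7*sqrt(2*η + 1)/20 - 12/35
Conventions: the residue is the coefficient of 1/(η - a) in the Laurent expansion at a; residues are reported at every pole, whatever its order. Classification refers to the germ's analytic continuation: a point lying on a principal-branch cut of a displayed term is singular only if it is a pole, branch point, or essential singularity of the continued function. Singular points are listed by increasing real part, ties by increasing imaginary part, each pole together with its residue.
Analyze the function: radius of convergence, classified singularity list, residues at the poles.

Branch term (7/20)*sqrt(1 - η/(-1/2)): its argument vanishes at η = -1/2, a square-root branch point, modulus 1/2.
The radius of convergence is the smallest modulus among the singular points: 1/2.

Radius of convergence at 0: 1/2.
At -1/2: an algebraic (square-root) branch point.


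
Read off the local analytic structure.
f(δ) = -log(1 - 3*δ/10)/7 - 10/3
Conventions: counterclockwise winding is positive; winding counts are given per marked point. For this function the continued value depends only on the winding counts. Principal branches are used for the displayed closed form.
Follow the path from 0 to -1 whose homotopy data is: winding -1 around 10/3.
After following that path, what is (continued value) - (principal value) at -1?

The rational part is single-valued and drops out of the difference; each branch term changes only by its own monodromy.
(-1/7)*log(1 - δ/(10/3)): each positive loop around 10/3 adds 2*pi*i to the log, so winding -1 contributes (-1/7)*(-1)*2*pi*i = (2/7)*pi*i.
Summing the contributions at δ = -1 gives (2/7)*pi*i.

Continued minus principal equals (2/7)*pi*i.


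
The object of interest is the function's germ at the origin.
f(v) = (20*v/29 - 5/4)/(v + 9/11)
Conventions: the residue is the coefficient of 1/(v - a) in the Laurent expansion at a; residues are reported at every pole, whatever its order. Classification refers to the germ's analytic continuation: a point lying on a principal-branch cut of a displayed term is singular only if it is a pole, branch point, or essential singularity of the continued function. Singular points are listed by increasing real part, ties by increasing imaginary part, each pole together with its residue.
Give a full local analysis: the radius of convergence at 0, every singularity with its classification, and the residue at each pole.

Radius of convergence at 0: 9/11.
At -9/11: a pole of order 1; residue -2315/1276.

Denominator factor (v + 9/11): pole of order 1 at -9/11, modulus 9/11.
The radius of convergence is the smallest modulus among the singular points: 9/11.
At the order-1 pole -9/11 set g(v) = (v - (-9/11))*f(v) = 20*v/29 - 5/4.
Simple pole: residue = g(a) at a = -9/11, which is -2315/1276.


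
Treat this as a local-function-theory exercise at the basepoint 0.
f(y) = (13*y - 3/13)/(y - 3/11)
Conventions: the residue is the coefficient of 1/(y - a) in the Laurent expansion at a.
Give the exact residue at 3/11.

At the order-1 pole 3/11 set g(y) = (y - (3/11))*f(y) = 13*y - 3/13.
Simple pole: residue = g(a) at a = 3/11, which is 474/143.

The residue is 474/143.


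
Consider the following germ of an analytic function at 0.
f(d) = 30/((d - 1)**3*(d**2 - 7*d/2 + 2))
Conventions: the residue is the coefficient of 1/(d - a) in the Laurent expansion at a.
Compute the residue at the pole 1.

The residue is -660.

At the order-3 pole 1 set g(d) = (d - (1))^3*f(d) = 30/(d**2 - 7*d/2 + 2).
Order-3 pole: residue = g''(a)/2; g''(1) = -1320, so the residue is -660.


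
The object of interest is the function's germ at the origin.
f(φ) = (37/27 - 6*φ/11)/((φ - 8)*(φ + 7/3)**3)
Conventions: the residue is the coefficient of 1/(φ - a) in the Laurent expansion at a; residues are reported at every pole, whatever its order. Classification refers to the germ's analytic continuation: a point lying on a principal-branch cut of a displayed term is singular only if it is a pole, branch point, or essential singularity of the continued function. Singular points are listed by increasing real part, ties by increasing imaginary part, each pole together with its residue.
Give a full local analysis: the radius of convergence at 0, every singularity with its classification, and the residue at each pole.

Radius of convergence at 0: 7/3.
At -7/3: a pole of order 3; residue 889/327701.
At 8: a pole of order 1; residue -889/327701.

Denominator factor (φ + 7/3)^3: pole of order 3 at -7/3, modulus 7/3.
Denominator factor (φ - 8): pole of order 1 at 8, modulus 8.
The radius of convergence is the smallest modulus among the singular points: 7/3.
At the order-3 pole -7/3 set g(φ) = (φ - (-7/3))^3*f(φ) = (37/27 - 6*φ/11)/(φ - 8).
Order-3 pole: residue = g''(a)/2; g''(-7/3) = 1778/327701, so the residue is 889/327701.
At the order-1 pole 8 set g(φ) = (φ - (8))*f(φ) = (37/27 - 6*φ/11)/(φ + 7/3)**3.
Simple pole: residue = g(a) at a = 8, which is -889/327701.
List the singular points by increasing real part (a conjugate pair: the negative imaginary part first).


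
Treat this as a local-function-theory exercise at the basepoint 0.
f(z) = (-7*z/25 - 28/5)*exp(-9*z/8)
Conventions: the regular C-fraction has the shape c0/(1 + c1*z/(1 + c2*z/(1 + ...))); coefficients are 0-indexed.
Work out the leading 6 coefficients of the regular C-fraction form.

Taylor coefficients (expand at 0): a_0 = -28/5, a_1 = 301/50, a_2 = -2583/800, a_3 = 7371/6400, a_4 = -62937/204800, a_5 = 107163/1638400.
c0 = a_0 = -28/5. Peel one level at a time: if S = 1 + c*z/S' with S'(0) = 1, then c is the z-coefficient of S and S' = c*z/(S - 1).
S_1 = c0/f = 1 + (43/40)*z + (1853/3200)*z^2 + ...; c1 = 43/40.
S_2 = c1*z/(S_1 - 1) = 1 + (-1853/3440)*z + (45603/473344)*z^2 + ...; c2 = -1853/3440.
S_3 = c2*z/(S_2 - 1) = 1 + (228015/1274864)*z + (28298565/879003904)*z^2 + ...; c3 = 228015/1274864.
S_4 = c3*z/(S_3 - 1) = 1 + (-3004539/16691824)*z + (1565415/81144064)*z^2 + ...; c4 = -3004539/16691824.
S_5 = c4*z/(S_4 - 1) = 1 + (22486155/209805328)*z + ...; c5 = 22486155/209805328.

The regular C-fraction coefficients are [-28/5, 43/40, -1853/3440, 228015/1274864, -3004539/16691824, 22486155/209805328].


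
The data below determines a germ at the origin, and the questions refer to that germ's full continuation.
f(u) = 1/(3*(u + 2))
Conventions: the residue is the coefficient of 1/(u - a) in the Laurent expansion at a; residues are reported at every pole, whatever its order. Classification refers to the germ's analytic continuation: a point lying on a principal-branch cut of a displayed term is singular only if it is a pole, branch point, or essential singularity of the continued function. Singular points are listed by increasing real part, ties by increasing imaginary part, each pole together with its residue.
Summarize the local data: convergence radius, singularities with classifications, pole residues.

Radius of convergence at 0: 2.
At -2: a pole of order 1; residue 1/3.

Denominator factor (u + 2): pole of order 1 at -2, modulus 2.
The radius of convergence is the smallest modulus among the singular points: 2.
At the order-1 pole -2 set g(u) = (u - (-2))*f(u) = 1/3.
Simple pole: residue = g(a) at a = -2, which is 1/3.


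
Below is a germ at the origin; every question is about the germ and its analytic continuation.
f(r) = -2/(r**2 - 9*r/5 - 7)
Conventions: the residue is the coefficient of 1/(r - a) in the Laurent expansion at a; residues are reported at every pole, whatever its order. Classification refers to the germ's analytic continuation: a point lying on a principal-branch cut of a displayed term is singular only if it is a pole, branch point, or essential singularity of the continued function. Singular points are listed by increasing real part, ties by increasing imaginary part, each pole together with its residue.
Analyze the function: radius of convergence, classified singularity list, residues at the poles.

Radius of convergence at 0: -9/10 + (1/10)*sqrt(781).
At 9/10 - (1/10)*sqrt(781): a pole of order 1; residue (10/781)*sqrt(781).
At 9/10 + (1/10)*sqrt(781): a pole of order 1; residue -(10/781)*sqrt(781).

Denominator factor (r**2 - 9*r/5 - 7): discriminant 781/25, real irrational roots 9/10 + (1/10)*sqrt(781) and 9/10 - (1/10)*sqrt(781); poles of order 1, moduli 9/10 + (1/10)*sqrt(781) and -9/10 + (1/10)*sqrt(781).
The radius of convergence is the smallest modulus among the singular points: -9/10 + (1/10)*sqrt(781).
The factor r**2 - 9*r/5 - 7 splits as (r - a)(r - a') with a = 9/10 - (1/10)*sqrt(781), a' = 9/10 + (1/10)*sqrt(781). At the order-1 pole a set g(r) = (r - a)*f(r) = [-2] / (r - a').
Simple pole: residue = g(a) at a = 9/10 - (1/10)*sqrt(781), which is (10/781)*sqrt(781).
The factor r**2 - 9*r/5 - 7 splits as (r - a)(r - a') with a = 9/10 + (1/10)*sqrt(781), a' = 9/10 - (1/10)*sqrt(781). At the order-1 pole a set g(r) = (r - a)*f(r) = [-2] / (r - a').
Simple pole: residue = g(a) at a = 9/10 + (1/10)*sqrt(781), which is -(10/781)*sqrt(781).
List the singular points by increasing real part (a conjugate pair: the negative imaginary part first).


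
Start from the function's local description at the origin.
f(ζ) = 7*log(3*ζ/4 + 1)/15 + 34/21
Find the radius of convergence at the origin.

The radius of convergence is 4/3.

Branch term (7/15)*log(1 - ζ/(-4/3)): its argument vanishes at ζ = -4/3, a logarithmic branch point, modulus 4/3.
The radius of convergence is the smallest modulus among the singular points: 4/3.


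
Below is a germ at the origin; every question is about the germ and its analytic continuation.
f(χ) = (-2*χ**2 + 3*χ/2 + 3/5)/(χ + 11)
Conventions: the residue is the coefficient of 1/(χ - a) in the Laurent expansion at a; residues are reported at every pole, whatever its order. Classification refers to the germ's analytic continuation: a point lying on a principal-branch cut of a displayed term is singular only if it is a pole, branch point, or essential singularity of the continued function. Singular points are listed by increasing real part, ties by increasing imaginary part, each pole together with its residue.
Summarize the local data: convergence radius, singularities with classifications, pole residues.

Denominator factor (χ + 11): pole of order 1 at -11, modulus 11.
The radius of convergence is the smallest modulus among the singular points: 11.
At the order-1 pole -11 set g(χ) = (χ - (-11))*f(χ) = -2*χ**2 + 3*χ/2 + 3/5.
Simple pole: residue = g(a) at a = -11, which is -2579/10.

Radius of convergence at 0: 11.
At -11: a pole of order 1; residue -2579/10.


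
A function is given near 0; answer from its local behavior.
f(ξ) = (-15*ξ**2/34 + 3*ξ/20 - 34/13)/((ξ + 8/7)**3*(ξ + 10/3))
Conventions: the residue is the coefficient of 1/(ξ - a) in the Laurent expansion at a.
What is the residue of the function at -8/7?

At the order-3 pole -8/7 set g(ξ) = (ξ - (-8/7))^3*f(ξ) = (-15*ξ**2/34 + 3*ξ/20 - 34/13)/(ξ + 10/3).
Order-3 pole: residue = g''(a)/2; g''(-8/7) = -32817897/21511256, so the residue is -32817897/43022512.

The residue is -32817897/43022512.


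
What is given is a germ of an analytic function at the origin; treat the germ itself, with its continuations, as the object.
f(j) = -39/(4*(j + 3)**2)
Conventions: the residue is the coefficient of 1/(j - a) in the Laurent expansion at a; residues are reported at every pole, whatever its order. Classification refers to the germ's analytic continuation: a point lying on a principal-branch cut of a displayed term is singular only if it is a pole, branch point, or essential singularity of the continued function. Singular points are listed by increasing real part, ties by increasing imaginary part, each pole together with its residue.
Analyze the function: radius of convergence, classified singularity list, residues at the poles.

Radius of convergence at 0: 3.
At -3: a pole of order 2; residue 0.

Denominator factor (j + 3)^2: pole of order 2 at -3, modulus 3.
The radius of convergence is the smallest modulus among the singular points: 3.
At the order-2 pole -3 set g(j) = (j - (-3))^2*f(j) = -39/4.
Order-2 pole: residue = g'(a); g'(-3) = 0, so the residue is 0.


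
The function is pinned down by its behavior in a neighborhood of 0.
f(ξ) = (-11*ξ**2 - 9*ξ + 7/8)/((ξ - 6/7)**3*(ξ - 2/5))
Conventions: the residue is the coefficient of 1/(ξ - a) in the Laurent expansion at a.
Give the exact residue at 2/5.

The residue is 1538355/32768.

At the order-1 pole 2/5 set g(ξ) = (ξ - (2/5))*f(ξ) = (-11*ξ**2 - 9*ξ + 7/8)/(ξ - 6/7)**3.
Simple pole: residue = g(a) at a = 2/5, which is 1538355/32768.


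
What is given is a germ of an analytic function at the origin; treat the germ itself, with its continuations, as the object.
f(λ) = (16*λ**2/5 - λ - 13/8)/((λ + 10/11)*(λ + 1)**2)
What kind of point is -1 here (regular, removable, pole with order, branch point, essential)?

The point is a pole of order 2.

The denominator factor λ + 1 vanishes at -1 and appears to the power 2; the numerator there equals 103/40, nonzero, and no other factor vanishes.
Hence a pole whose order is the multiplicity, 2.


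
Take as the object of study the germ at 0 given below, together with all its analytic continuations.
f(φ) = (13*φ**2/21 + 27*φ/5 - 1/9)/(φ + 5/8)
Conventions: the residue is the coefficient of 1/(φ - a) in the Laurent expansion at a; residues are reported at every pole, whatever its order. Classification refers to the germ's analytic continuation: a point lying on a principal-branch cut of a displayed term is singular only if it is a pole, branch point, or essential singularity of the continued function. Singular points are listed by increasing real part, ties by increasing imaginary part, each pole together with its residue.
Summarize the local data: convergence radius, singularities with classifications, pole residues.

Denominator factor (φ + 5/8): pole of order 1 at -5/8, modulus 5/8.
The radius of convergence is the smallest modulus among the singular points: 5/8.
At the order-1 pole -5/8 set g(φ) = (φ - (-5/8))*f(φ) = 13*φ**2/21 + 27*φ/5 - 1/9.
Simple pole: residue = g(a) at a = -5/8, which is -13081/4032.

Radius of convergence at 0: 5/8.
At -5/8: a pole of order 1; residue -13081/4032.


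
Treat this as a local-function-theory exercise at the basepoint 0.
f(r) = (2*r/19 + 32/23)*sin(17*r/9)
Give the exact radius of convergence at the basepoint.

The radius of convergence is infinite.

The factor sin(17*r/9) is entire and contributes no finite singular point.
The polynomial part has no poles.
No finite singular points: the Taylor series at 0 converges everywhere.


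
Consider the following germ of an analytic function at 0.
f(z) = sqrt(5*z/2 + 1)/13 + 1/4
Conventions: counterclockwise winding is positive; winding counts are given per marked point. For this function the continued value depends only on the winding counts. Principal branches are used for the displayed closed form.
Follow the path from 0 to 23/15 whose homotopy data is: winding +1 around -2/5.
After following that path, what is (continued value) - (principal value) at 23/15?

Continued minus principal equals -(1/39)*sqrt(174).

The rational part is single-valued and drops out of the difference; each branch term changes only by its own monodromy.
(1/13)*sqrt(1 - z/(-2/5)): winding +1 is odd, the square root flips sign, contributing -2*(1/13)*sqrt(1 - (23/15)/(-2/5)) = -2*(1/13)*sqrt(29/6) = -(1/39)*sqrt(174).
Summing the contributions at z = 23/15 gives -(1/39)*sqrt(174).


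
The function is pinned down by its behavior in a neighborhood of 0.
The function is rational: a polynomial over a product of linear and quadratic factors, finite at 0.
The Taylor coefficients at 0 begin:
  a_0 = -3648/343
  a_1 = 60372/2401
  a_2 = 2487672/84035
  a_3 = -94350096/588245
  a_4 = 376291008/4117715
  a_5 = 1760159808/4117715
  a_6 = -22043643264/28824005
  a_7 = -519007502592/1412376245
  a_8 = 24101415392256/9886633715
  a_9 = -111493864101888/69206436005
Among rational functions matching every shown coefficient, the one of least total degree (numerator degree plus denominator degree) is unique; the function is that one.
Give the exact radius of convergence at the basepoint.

No rational of total degree below 8 reproduces all 10 coefficients; solving the [2/6] Pade equations on them gives f(ζ) = (16*ζ**2/5 - 7*ζ/16 - 19/9)/(ζ**2 + ζ/2 + 7/12)**3, whose expansion matches every shown term.
Denominator factor (ζ**2 + ζ/2 + 7/12)^3: discriminant -25/12, complex-conjugate roots (-1/4) + ((5/12)*sqrt(3))*i and (-1/4) - ((5/12)*sqrt(3))*i; poles of order 3, moduli (1/6)*sqrt(21) and (1/6)*sqrt(21).
The radius of convergence is the smallest modulus among the singular points: (1/6)*sqrt(21).

The radius of convergence is (1/6)*sqrt(21).


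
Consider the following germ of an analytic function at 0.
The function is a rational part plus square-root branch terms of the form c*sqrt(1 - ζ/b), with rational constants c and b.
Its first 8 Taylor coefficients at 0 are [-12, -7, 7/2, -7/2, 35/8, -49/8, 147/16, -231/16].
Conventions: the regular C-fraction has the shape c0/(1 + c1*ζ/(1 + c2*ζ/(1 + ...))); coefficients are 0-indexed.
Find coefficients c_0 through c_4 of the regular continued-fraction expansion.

Taylor coefficients (read off): a_0 = -12, a_1 = -7, a_2 = 7/2, a_3 = -7/2, a_4 = 35/8.
c0 = a_0 = -12. Peel one level at a time: if S = 1 + c*ζ/S' with S'(0) = 1, then c is the ζ-coefficient of S and S' = c*ζ/(S - 1).
S_1 = c0/f = 1 + (-7/12)*ζ + (91/144)*ζ^2 + ...; c1 = -7/12.
S_2 = c1*ζ/(S_1 - 1) = 1 + (13/12)*ζ + (-1/4)*ζ^2 + ...; c2 = 13/12.
S_3 = c2*ζ/(S_2 - 1) = 1 + (3/13)*ζ + (-30/169)*ζ^2 + ...; c3 = 3/13.
S_4 = c3*ζ/(S_3 - 1) = 1 + (10/13)*ζ + ...; c4 = 10/13.

The regular C-fraction coefficients are [-12, -7/12, 13/12, 3/13, 10/13].


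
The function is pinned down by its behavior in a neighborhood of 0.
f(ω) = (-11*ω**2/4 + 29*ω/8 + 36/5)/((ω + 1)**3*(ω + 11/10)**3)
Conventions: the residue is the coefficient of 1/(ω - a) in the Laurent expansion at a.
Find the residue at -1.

The residue is 218500.

At the order-3 pole -1 set g(ω) = (ω - (-1))^3*f(ω) = (-11*ω**2/4 + 29*ω/8 + 36/5)/(ω + 11/10)**3.
Order-3 pole: residue = g''(a)/2; g''(-1) = 437000, so the residue is 218500.


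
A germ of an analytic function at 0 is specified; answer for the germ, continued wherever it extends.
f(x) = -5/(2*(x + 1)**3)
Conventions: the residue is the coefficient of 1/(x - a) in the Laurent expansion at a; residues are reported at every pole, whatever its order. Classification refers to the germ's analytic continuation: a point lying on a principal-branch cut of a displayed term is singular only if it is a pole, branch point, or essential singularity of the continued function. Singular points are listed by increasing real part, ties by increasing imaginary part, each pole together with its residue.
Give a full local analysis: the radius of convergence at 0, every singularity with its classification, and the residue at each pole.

Denominator factor (x + 1)^3: pole of order 3 at -1, modulus 1.
The radius of convergence is the smallest modulus among the singular points: 1.
At the order-3 pole -1 set g(x) = (x - (-1))^3*f(x) = -5/2.
Order-3 pole: residue = g''(a)/2; g''(-1) = 0, so the residue is 0.

Radius of convergence at 0: 1.
At -1: a pole of order 3; residue 0.


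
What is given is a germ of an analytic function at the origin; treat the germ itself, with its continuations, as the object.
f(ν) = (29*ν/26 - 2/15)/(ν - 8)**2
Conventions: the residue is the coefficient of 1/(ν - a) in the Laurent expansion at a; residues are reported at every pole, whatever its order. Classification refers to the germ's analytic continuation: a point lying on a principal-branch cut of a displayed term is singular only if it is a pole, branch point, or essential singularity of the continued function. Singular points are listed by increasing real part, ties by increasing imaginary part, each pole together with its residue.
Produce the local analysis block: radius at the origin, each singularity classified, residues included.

Denominator factor (ν - 8)^2: pole of order 2 at 8, modulus 8.
The radius of convergence is the smallest modulus among the singular points: 8.
At the order-2 pole 8 set g(ν) = (ν - (8))^2*f(ν) = 29*ν/26 - 2/15.
Order-2 pole: residue = g'(a); g'(8) = 29/26, so the residue is 29/26.

Radius of convergence at 0: 8.
At 8: a pole of order 2; residue 29/26.


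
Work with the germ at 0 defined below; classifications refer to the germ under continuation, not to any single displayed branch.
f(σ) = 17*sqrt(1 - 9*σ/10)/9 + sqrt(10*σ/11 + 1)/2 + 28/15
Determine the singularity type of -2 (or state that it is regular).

There is no denominator, hence no pole anywhere.
Branch term sqrt(1 - σ/(-11/10)): argument at -2 is -9/11, nonzero, so -2 is not its branch point (a point on a principal cut is still regular for the continued germ).
Branch term sqrt(1 - σ/(10/9)): argument at -2 is 14/5, nonzero, so -2 is not its branch point (a point on a principal cut is still regular for the continued germ).
So the germ continues analytically to -2.

The point is a regular point.


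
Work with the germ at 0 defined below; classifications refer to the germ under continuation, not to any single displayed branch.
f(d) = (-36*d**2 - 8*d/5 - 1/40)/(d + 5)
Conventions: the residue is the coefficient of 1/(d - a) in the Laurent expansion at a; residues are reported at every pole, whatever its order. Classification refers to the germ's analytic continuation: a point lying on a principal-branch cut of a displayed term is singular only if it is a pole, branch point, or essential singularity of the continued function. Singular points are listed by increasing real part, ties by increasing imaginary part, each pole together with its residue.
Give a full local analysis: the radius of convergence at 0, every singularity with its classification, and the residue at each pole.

Radius of convergence at 0: 5.
At -5: a pole of order 1; residue -35681/40.

Denominator factor (d + 5): pole of order 1 at -5, modulus 5.
The radius of convergence is the smallest modulus among the singular points: 5.
At the order-1 pole -5 set g(d) = (d - (-5))*f(d) = -36*d**2 - 8*d/5 - 1/40.
Simple pole: residue = g(a) at a = -5, which is -35681/40.


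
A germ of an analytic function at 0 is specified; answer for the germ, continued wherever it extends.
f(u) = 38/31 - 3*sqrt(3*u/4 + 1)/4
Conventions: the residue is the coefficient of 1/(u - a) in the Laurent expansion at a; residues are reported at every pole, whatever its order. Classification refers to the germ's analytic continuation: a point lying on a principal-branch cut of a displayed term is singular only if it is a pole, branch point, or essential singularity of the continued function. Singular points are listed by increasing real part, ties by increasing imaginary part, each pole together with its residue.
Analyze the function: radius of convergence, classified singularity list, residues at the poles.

Branch term (-3/4)*sqrt(1 - u/(-4/3)): its argument vanishes at u = -4/3, a square-root branch point, modulus 4/3.
The radius of convergence is the smallest modulus among the singular points: 4/3.

Radius of convergence at 0: 4/3.
At -4/3: an algebraic (square-root) branch point.


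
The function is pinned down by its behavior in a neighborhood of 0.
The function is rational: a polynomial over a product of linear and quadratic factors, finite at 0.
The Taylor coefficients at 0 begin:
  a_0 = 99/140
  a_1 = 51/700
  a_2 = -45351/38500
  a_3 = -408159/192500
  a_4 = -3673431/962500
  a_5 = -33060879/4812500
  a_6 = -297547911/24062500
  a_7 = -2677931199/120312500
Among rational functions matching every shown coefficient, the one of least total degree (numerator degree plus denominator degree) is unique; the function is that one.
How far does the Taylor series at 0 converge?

The radius of convergence is 5/9.

No rational of total degree below 3 reproduces all 8 coefficients; solving the [2/1] Pade equations on them gives f(η) = (8*η**2/11 + 2*η/3 - 11/28)/(η - 5/9), whose expansion matches every shown term.
Denominator factor (η - 5/9): pole of order 1 at 5/9, modulus 5/9.
The radius of convergence is the smallest modulus among the singular points: 5/9.


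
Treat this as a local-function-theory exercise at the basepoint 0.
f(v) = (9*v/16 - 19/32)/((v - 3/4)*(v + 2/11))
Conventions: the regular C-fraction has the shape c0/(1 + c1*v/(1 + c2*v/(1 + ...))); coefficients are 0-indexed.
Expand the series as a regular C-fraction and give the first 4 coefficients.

Taylor coefficients (expand at 0): a_0 = 209/48, a_1 = -6413/288, a_2 = 215501/1728, a_3 = -7080557/10368.
c0 = a_0 = 209/48. Peel one level at a time: if S = 1 + c*v/S' with S'(0) = 1, then c is the v-coefficient of S and S' = c*v/(S - 1).
S_1 = c0/f = 1 + (583/114)*v + (-2695/1083)*v^2 + ...; c1 = 583/114.
S_2 = c1*v/(S_1 - 1) = 1 + (490/1007)*v + (1960/2809)*v^2 + ...; c2 = 490/1007.
S_3 = c2*v/(S_2 - 1) = 1 + (-76/53)*v + ...; c3 = -76/53.

The regular C-fraction coefficients are [209/48, 583/114, 490/1007, -76/53].


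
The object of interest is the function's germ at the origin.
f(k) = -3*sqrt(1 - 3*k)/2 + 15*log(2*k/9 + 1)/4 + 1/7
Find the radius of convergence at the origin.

The radius of convergence is 1/3.

Branch term (-3/2)*sqrt(1 - k/(1/3)): its argument vanishes at k = 1/3, a square-root branch point, modulus 1/3.
Branch term (15/4)*log(1 - k/(-9/2)): its argument vanishes at k = -9/2, a logarithmic branch point, modulus 9/2.
The radius of convergence is the smallest modulus among the singular points: 1/3.


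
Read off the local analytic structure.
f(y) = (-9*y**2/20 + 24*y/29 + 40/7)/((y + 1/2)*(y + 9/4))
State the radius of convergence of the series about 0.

Denominator factor (y + 1/2): pole of order 1 at -1/2, modulus 1/2.
Denominator factor (y + 9/4): pole of order 1 at -9/4, modulus 9/4.
The radius of convergence is the smallest modulus among the singular points: 1/2.

The radius of convergence is 1/2.


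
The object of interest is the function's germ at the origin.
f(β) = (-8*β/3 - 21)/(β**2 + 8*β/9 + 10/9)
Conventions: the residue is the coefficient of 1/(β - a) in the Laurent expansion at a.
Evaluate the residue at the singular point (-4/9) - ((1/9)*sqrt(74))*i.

The residue is (-4/3) - ((535/444)*sqrt(74))*i.


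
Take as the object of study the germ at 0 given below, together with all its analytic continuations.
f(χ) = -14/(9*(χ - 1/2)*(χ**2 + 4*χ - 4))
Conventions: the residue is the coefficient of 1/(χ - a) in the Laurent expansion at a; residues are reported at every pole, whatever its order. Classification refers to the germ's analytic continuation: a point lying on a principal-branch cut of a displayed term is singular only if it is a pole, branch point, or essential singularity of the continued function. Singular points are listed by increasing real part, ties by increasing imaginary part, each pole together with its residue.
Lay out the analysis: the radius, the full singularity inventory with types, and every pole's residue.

Radius of convergence at 0: 1/2.
At -2 - (2)*sqrt(2): a pole of order 1; residue -4/9 + (5/18)*sqrt(2).
At 1/2: a pole of order 1; residue 8/9.
At -2 + (2)*sqrt(2): a pole of order 1; residue -4/9 - (5/18)*sqrt(2).

Denominator factor (χ - 1/2): pole of order 1 at 1/2, modulus 1/2.
Denominator factor (χ**2 + 4*χ - 4): discriminant 32, real irrational roots -2 + (2)*sqrt(2) and -2 - (2)*sqrt(2); poles of order 1, moduli -2 + (2)*sqrt(2) and 2 + (2)*sqrt(2).
The radius of convergence is the smallest modulus among the singular points: 1/2.
The factor χ**2 + 4*χ - 4 splits as (χ - a)(χ - a') with a = -2 - (2)*sqrt(2), a' = -2 + (2)*sqrt(2). At the order-1 pole a set g(χ) = (χ - a)*f(χ) = [-14/(9*(χ - 1/2))] / (χ - a').
Simple pole: residue = g(a) at a = -2 - (2)*sqrt(2), which is -4/9 + (5/18)*sqrt(2).
At the order-1 pole 1/2 set g(χ) = (χ - (1/2))*f(χ) = -14/(9*(χ**2 + 4*χ - 4)).
Simple pole: residue = g(a) at a = 1/2, which is 8/9.
The factor χ**2 + 4*χ - 4 splits as (χ - a)(χ - a') with a = -2 + (2)*sqrt(2), a' = -2 - (2)*sqrt(2). At the order-1 pole a set g(χ) = (χ - a)*f(χ) = [-14/(9*(χ - 1/2))] / (χ - a').
Simple pole: residue = g(a) at a = -2 + (2)*sqrt(2), which is -4/9 - (5/18)*sqrt(2).
List the singular points by increasing real part (a conjugate pair: the negative imaginary part first).


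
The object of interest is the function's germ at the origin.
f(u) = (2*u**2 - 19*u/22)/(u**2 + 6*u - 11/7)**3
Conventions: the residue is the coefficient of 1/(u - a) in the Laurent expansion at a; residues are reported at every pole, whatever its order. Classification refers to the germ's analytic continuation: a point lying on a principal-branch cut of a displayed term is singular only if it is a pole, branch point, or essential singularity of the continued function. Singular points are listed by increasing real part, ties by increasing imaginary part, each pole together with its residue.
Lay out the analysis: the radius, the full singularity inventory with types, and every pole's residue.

Radius of convergence at 0: -3 + (1/7)*sqrt(518).
At -3 - (1/7)*sqrt(518): a pole of order 3; residue -(43799/142638848)*sqrt(518).
At -3 + (1/7)*sqrt(518): a pole of order 3; residue (43799/142638848)*sqrt(518).


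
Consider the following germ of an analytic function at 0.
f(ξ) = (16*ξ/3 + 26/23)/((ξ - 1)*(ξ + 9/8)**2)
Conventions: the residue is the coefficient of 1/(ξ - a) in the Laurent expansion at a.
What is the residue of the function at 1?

At the order-1 pole 1 set g(ξ) = (ξ - (1))*f(ξ) = (16*ξ/3 + 26/23)/(ξ + 9/8)**2.
Simple pole: residue = g(a) at a = 1, which is 28544/19941.

The residue is 28544/19941.


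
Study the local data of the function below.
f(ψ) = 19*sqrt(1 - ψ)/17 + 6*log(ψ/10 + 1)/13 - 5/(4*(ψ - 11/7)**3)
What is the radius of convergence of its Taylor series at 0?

Denominator factor (ψ - 11/7)^3: pole of order 3 at 11/7, modulus 11/7.
Branch term (6/13)*log(1 - ψ/(-10)): its argument vanishes at ψ = -10, a logarithmic branch point, modulus 10.
Branch term (19/17)*sqrt(1 - ψ/(1)): its argument vanishes at ψ = 1, a square-root branch point, modulus 1.
The radius of convergence is the smallest modulus among the singular points: 1.

The radius of convergence is 1.


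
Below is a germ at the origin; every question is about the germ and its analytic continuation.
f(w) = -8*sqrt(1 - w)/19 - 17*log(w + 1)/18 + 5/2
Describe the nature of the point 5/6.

The point is a regular point.

There is no denominator, hence no pole anywhere.
Branch term sqrt(1 - w/(1)): argument at 5/6 is 1/6, nonzero, so 5/6 is not its branch point (a point on a principal cut is still regular for the continued germ).
Branch term log(1 - w/(-1)): argument at 5/6 is 11/6, nonzero, so 5/6 is not its branch point (a point on a principal cut is still regular for the continued germ).
So the germ continues analytically to 5/6.


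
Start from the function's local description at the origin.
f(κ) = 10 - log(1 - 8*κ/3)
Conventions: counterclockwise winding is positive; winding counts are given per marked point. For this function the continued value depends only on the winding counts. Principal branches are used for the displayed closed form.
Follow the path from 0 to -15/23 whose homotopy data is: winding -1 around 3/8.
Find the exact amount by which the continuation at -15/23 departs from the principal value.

Continued minus principal equals (2)*pi*i.

The rational part is single-valued and drops out of the difference; each branch term changes only by its own monodromy.
(-1)*log(1 - κ/(3/8)): each positive loop around 3/8 adds 2*pi*i to the log, so winding -1 contributes (-1)*(-1)*2*pi*i = (2)*pi*i.
Summing the contributions at κ = -15/23 gives (2)*pi*i.


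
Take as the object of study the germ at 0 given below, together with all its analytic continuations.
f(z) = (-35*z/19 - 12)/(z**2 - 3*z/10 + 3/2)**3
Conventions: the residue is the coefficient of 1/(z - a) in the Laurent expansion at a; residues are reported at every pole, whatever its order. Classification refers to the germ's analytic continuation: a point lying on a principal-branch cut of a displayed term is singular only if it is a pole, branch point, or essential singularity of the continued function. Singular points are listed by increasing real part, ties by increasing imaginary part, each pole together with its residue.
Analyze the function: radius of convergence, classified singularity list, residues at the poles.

Denominator factor (z**2 - 3*z/10 + 3/2)^3: discriminant -591/100, complex-conjugate roots (3/20) + ((1/20)*sqrt(591))*i and (3/20) - ((1/20)*sqrt(591))*i; poles of order 3, moduli (1/2)*sqrt(6) and (1/2)*sqrt(6).
The radius of convergence is the smallest modulus among the singular points: (1/2)*sqrt(6).
The factor z**2 - 3*z/10 + 3/2 splits as (z - a)(z - a') with a = (3/20) - ((1/20)*sqrt(591))*i, a' = (3/20) + ((1/20)*sqrt(591))*i. At the order-3 pole a set g(z) = (z - a)^3*f(z) = [-35*z/19 - 12] / (z - a')^3.
Order-3 pole: residue = g''(a)/2; g''((3/20) - ((1/20)*sqrt(591))*i) = -((31100000/435786261)*sqrt(591))*i, so the residue is -((15550000/435786261)*sqrt(591))*i.
The factor z**2 - 3*z/10 + 3/2 splits as (z - a)(z - a') with a = (3/20) + ((1/20)*sqrt(591))*i, a' = (3/20) - ((1/20)*sqrt(591))*i. At the order-3 pole a set g(z) = (z - a)^3*f(z) = [-35*z/19 - 12] / (z - a')^3.
Order-3 pole: residue = g''(a)/2; g''((3/20) + ((1/20)*sqrt(591))*i) = ((31100000/435786261)*sqrt(591))*i, so the residue is ((15550000/435786261)*sqrt(591))*i.
List the singular points by increasing real part (a conjugate pair: the negative imaginary part first).

Radius of convergence at 0: (1/2)*sqrt(6).
At (3/20) - ((1/20)*sqrt(591))*i: a pole of order 3; residue -((15550000/435786261)*sqrt(591))*i.
At (3/20) + ((1/20)*sqrt(591))*i: a pole of order 3; residue ((15550000/435786261)*sqrt(591))*i.


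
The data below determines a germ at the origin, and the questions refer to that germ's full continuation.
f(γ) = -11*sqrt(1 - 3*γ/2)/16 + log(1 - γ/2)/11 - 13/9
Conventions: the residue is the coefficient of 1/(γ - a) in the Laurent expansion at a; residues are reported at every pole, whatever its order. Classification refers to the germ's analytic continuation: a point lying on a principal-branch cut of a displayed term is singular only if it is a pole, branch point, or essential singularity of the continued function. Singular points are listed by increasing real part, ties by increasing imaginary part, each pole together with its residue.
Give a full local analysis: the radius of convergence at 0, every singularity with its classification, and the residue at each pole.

Radius of convergence at 0: 2/3.
At 2/3: an algebraic (square-root) branch point.
At 2: a logarithmic branch point.

Branch term (1/11)*log(1 - γ/(2)): its argument vanishes at γ = 2, a logarithmic branch point, modulus 2.
Branch term (-11/16)*sqrt(1 - γ/(2/3)): its argument vanishes at γ = 2/3, a square-root branch point, modulus 2/3.
The radius of convergence is the smallest modulus among the singular points: 2/3.
List the singular points by increasing real part (a conjugate pair: the negative imaginary part first).


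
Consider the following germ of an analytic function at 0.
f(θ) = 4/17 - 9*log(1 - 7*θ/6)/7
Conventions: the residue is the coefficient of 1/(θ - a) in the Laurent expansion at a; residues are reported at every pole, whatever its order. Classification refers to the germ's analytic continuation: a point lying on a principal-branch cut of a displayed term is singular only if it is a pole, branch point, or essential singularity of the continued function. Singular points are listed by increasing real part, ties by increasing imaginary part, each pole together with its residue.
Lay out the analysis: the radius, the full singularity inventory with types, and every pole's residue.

Branch term (-9/7)*log(1 - θ/(6/7)): its argument vanishes at θ = 6/7, a logarithmic branch point, modulus 6/7.
The radius of convergence is the smallest modulus among the singular points: 6/7.

Radius of convergence at 0: 6/7.
At 6/7: a logarithmic branch point.


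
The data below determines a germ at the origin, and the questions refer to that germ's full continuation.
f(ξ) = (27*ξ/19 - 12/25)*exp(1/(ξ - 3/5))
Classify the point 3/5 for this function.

The point is an essential singularity.

The exponent 1/(ξ - (3/5)) has a pole at 3/5, so exp(1/(ξ - (3/5))) takes every nonzero value near it: an essential singularity (not a pole of any order).


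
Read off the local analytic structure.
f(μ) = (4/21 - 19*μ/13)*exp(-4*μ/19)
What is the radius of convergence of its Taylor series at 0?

The radius of convergence is infinite.

The factor exp(-4*μ/19) is entire and contributes no finite singular point.
The polynomial part has no poles.
No finite singular points: the Taylor series at 0 converges everywhere.


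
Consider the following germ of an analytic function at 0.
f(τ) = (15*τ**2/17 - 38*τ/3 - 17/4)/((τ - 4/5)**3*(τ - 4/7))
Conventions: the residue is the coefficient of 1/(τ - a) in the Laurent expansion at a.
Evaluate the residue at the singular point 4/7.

At the order-1 pole 4/7 set g(τ) = (τ - (4/7))*f(τ) = (15*τ**2/17 - 38*τ/3 - 17/4)/(τ - 4/5)**3.
Simple pole: residue = g(a) at a = 4/7, which is 97960625/104448.

The residue is 97960625/104448.
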